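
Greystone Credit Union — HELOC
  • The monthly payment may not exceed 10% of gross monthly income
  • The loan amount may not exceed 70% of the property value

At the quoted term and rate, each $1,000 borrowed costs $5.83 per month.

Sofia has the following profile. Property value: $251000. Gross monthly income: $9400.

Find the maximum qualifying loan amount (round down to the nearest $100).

Payment cap: 10% × $9,400 = $940/month.
At $5.83 per $1,000, that supports 940/5.83 × 1,000 ≈ $161,234 → $161,200.
LTV cap: 70% × $251,000 = $175,700 → $175,700.
Binding constraint: payment-to-income.

$161,200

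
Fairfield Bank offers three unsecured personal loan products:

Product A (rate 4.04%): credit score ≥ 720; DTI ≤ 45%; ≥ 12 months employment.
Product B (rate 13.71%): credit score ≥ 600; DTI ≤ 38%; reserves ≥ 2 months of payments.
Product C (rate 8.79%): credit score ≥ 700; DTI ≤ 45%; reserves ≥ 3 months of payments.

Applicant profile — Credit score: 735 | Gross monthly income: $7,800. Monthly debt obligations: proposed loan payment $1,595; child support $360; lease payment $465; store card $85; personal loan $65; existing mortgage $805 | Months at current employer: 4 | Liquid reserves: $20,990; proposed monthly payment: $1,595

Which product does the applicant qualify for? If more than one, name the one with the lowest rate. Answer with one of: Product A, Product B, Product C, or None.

Product C

Total debts = (1,595 + 360 + 465 + 85 + 65 + 805) = 3,375; DTI = 3,375/7,800 = 43.3%.
Reserves = 20,990/1,595 = 13.2 months.
Product A: score 735 ≥ 720; DTI 43.3% ≤ 45%; employment 4 < 12 mo → does not qualify.
Product B: score 735 ≥ 600; DTI 43.3% > 38%; reserves 13.2 ≥ 2 mo → does not qualify.
Product C: score 735 ≥ 700; DTI 43.3% ≤ 45%; reserves 13.2 ≥ 3 mo → qualifies.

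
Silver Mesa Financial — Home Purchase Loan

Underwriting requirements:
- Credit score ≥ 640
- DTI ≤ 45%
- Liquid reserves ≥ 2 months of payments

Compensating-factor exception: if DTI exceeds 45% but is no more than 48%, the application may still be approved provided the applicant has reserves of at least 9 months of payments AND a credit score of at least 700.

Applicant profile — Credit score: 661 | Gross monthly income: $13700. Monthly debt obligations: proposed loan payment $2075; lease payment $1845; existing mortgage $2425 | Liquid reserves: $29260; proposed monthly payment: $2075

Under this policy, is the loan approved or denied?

Denied

Credit score 661 ≥ 640 (meets base)
Total debts = (2,075 + 1,845 + 2,425) = 6,345. DTI: 6,345 ÷ 13,700 = 46.3%, over the 45% base limit.
Reserves = 29,260/2,075 = 14.1 months ≥ 2
DTI 46.3% is within the 45%–48% exception band; checking compensating factors.
Reserves 14.1 ≥ 9 months; credit score 661 < 700.
Compensating-factor requirement not fully met.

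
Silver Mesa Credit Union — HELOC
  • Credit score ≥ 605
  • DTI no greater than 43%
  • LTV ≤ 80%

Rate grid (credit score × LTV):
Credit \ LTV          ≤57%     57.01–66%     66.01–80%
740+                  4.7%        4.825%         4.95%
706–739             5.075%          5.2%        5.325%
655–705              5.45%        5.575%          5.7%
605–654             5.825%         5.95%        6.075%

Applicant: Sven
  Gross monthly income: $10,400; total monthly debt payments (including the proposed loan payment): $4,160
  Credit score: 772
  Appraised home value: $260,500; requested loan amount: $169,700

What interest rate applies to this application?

4.825%

Credit score 772 ≥ 605; DTI = 4,160/10,400 = 40% ≤ 43%
Loan-to-value = 169,700/260,500 = 65.1% — pass (80% max)
Row: 772 falls in 740+. Column: 65.1% falls in 57.01–66%. Rate = 4.825%.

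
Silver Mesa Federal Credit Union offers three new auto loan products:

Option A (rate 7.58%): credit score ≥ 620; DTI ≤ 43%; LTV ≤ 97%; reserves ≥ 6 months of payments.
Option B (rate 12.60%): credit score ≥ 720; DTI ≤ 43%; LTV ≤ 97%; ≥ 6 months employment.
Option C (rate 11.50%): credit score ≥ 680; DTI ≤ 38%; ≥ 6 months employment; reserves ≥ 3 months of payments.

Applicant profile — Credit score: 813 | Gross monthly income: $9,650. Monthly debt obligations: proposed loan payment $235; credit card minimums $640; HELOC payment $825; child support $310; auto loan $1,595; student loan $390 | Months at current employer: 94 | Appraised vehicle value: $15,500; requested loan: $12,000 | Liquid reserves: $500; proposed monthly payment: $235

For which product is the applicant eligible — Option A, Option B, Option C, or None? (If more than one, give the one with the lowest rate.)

Total debts = (235 + 640 + 825 + 310 + 1,595 + 390) = 3,995; DTI = 3,995/9,650 = 41.4%.
LTV = 12,000/15,500 = 77.4%.
Reserves = 500/235 = 2.1 months.
Option A: score 813 ≥ 620; DTI 41.4% ≤ 43%; LTV 77.4% ≤ 97%; reserves 2.1 < 6 mo → does not qualify.
Option B: score 813 ≥ 720; DTI 41.4% ≤ 43%; LTV 77.4% ≤ 97%; employment 94 ≥ 6 mo → qualifies.
Option C: score 813 ≥ 680; DTI 41.4% > 38%; employment 94 ≥ 6 mo; reserves 2.1 < 3 mo → does not qualify.

Option B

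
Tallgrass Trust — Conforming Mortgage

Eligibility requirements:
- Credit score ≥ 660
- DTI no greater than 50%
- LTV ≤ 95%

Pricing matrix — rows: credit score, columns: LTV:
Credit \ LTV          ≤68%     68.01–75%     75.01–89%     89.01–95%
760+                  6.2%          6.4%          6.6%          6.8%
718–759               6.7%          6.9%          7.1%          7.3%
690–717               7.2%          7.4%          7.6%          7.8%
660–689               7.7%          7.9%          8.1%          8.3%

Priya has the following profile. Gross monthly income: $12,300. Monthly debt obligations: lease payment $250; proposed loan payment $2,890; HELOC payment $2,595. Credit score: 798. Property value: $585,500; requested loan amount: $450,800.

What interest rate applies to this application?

Credit score 798 ≥ 660; Total monthly debts = (250 + 2,890 + 2,595) = 5,735. DTI = 5,735/12,300 = 46.6% ≤ 50%
LTV = 450,800/585,500 = 77% ≤ 95%
Row: 798 falls in 760+. Column: 77% falls in 75.01–89%. Rate = 6.6%.

6.6%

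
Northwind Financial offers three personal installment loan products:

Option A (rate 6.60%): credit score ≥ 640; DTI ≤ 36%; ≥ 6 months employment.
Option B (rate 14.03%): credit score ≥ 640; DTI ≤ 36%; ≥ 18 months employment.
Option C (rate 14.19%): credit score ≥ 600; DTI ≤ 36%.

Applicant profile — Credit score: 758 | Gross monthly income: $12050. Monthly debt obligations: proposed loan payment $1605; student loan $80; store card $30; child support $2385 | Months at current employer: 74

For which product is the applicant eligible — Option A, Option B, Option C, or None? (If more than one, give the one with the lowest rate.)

Total debts = (1,605 + 80 + 30 + 2,385) = 4,100; DTI = 4,100/12,050 = 34%.
Option A: score 758 ≥ 640; DTI 34% ≤ 36%; employment 74 ≥ 6 mo → qualifies.
Option B: score 758 ≥ 640; DTI 34% ≤ 36%; employment 74 ≥ 18 mo → qualifies.
Option C: score 758 ≥ 600; DTI 34% ≤ 36% → qualifies.
Qualifying: Option A, Option B, Option C. Lowest rate is 6.60% → Option A.

Option A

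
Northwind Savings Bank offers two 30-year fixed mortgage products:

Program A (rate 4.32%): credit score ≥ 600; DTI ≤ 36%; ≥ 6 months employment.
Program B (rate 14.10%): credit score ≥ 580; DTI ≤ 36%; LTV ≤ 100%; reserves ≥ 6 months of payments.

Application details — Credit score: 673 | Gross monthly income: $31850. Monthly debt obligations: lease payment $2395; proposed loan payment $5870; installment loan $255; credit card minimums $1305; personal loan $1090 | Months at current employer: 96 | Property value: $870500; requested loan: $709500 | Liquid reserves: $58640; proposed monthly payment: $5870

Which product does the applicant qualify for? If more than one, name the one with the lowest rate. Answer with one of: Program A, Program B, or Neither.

Total debts = (2,395 + 5,870 + 255 + 1,305 + 1,090) = 10,915; DTI = 10,915/31,850 = 34.3%.
LTV = 709,500/870,500 = 81.5%.
Reserves = 58,640/5,870 = 10.0 months.
Program A: score 673 ≥ 600; DTI 34.3% ≤ 36%; employment 96 ≥ 6 mo → qualifies.
Program B: score 673 ≥ 580; DTI 34.3% ≤ 36%; LTV 81.5% ≤ 100%; reserves 10.0 ≥ 6 mo → qualifies.
Qualifying: Program A, Program B. Lowest rate is 4.32% → Program A.

Program A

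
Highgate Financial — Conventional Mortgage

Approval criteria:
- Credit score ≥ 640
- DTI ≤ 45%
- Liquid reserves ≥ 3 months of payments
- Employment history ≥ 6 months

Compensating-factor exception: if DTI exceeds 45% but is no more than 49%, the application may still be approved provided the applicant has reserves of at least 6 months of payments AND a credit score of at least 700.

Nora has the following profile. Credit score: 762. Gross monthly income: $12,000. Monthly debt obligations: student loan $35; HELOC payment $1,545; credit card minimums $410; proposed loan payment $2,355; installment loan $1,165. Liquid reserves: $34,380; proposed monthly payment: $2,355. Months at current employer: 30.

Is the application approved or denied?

Credit score 762 ≥ 640 (meets base)
Total debts = (35 + 1,545 + 410 + 2,355 + 1,165) = 5,510. DTI: 5,510 ÷ 12,000 = 45.9%, over the 45% base limit.
Reserves: 34,380 ÷ 2,355 = 14.6 months (meets 3-month minimum)
Employment 30 ≥ 6 months
45.9% falls in the override range (45%–49%), so the compensating-factor test applies.
Override check — reserves: 14.6 mo (ok); score: 762 (ok).
Both override conditions satisfied; DTI exception granted.

Approved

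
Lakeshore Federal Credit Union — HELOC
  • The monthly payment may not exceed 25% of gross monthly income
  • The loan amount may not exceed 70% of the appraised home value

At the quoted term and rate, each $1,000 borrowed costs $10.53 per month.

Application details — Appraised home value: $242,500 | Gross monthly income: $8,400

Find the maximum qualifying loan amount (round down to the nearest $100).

$169,700

Payment cap: 25% × $8,400 = $2,100/month.
At $10.53 per $1,000, that supports 2,100/10.53 × 1,000 ≈ $199,430 → $199,400.
LTV cap: 70% × $242,500 = $169,750 → $169,700.
Binding constraint: loan-to-value.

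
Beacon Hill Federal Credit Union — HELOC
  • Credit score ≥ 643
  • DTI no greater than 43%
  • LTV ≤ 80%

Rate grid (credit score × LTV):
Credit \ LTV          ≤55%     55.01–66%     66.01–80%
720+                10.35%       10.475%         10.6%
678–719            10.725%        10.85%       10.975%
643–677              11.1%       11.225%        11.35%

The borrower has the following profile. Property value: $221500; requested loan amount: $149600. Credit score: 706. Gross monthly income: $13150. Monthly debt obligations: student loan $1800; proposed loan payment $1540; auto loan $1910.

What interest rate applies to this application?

Credit score 706 ≥ 643; Total monthly debts = (1,800 + 1,540 + 1,910) = 5,250. DTI = 5,250/13,150 = 39.9% ≤ 43%
LTV: 149,600 ÷ 221,500 = 67.5%, within 80% cap
Score 706 is in the 678–719 band; LTV 67.5% is in the 66.01–80% band → 10.975%.

10.975%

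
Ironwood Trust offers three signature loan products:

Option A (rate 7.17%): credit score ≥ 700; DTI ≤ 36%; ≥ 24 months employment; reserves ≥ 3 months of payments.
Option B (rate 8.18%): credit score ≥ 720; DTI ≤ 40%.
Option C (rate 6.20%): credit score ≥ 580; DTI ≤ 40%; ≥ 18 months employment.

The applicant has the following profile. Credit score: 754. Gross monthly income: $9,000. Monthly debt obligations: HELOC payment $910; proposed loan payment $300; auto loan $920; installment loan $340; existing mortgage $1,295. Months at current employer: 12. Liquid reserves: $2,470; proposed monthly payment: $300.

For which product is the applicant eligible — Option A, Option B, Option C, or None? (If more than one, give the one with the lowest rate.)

None

Total debts = (910 + 300 + 920 + 340 + 1,295) = 3,765; DTI = 3,765/9,000 = 41.8%.
Reserves = 2,470/300 = 8.2 months.
Option A: score 754 ≥ 700; DTI 41.8% > 36%; employment 12 < 24 mo; reserves 8.2 ≥ 3 mo → does not qualify.
Option B: score 754 ≥ 720; DTI 41.8% > 40% → does not qualify.
Option C: score 754 ≥ 580; DTI 41.8% > 40%; employment 12 < 18 mo → does not qualify.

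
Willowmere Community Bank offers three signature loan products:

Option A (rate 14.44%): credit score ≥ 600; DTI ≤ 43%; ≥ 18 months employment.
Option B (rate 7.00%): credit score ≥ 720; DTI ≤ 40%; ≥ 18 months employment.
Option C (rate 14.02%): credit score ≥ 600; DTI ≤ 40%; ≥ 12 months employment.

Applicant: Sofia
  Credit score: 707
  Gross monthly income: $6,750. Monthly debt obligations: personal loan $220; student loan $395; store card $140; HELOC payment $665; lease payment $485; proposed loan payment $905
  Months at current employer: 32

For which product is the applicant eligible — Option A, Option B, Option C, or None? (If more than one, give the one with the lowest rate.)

Option A

Total debts = (220 + 395 + 140 + 665 + 485 + 905) = 2,810; DTI = 2,810/6,750 = 41.6%.
Option A: score 707 ≥ 600; DTI 41.6% ≤ 43%; employment 32 ≥ 18 mo → qualifies.
Option B: score 707 < 720; DTI 41.6% > 40%; employment 32 ≥ 18 mo → does not qualify.
Option C: score 707 ≥ 600; DTI 41.6% > 40%; employment 32 ≥ 12 mo → does not qualify.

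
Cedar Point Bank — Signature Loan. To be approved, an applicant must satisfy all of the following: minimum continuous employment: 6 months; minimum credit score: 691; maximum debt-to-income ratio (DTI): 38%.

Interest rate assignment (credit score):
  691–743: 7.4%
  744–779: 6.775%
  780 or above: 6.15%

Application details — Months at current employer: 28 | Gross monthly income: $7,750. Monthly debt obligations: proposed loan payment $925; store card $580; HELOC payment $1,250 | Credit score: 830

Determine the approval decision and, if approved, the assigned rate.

Credit score 830 ≥ 691 (meets minimum)
Total monthly debts = (925 + 580 + 1,250) = 2,755. Debt-to-income = 2,755/7,750 = 35.5% — meets 38% limit
Employment 28 ≥ 6 months
All requirements met. Score 830 falls in the 780 or above tier → 6.15%.

Approved at 6.15%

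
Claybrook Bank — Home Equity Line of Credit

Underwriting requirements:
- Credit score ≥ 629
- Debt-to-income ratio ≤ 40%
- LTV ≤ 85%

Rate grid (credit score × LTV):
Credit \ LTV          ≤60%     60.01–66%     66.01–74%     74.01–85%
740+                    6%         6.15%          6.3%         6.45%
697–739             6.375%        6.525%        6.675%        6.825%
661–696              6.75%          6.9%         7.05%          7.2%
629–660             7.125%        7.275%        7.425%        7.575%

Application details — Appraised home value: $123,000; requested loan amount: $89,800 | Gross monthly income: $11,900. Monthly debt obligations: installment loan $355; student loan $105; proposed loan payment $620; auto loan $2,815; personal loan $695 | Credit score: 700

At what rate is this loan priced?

6.675%

Credit score 700 ≥ 629; Total monthly debts = (355 + 105 + 620 + 2,815 + 695) = 4,590. Debt-to-income = 4,590/11,900 = 38.6% — meets 40% limit
LTV = 89,800/123,000 = 73% ≤ 85%
Score 700 is in the 697–739 band; LTV 73% is in the 66.01–74% band → 6.675%.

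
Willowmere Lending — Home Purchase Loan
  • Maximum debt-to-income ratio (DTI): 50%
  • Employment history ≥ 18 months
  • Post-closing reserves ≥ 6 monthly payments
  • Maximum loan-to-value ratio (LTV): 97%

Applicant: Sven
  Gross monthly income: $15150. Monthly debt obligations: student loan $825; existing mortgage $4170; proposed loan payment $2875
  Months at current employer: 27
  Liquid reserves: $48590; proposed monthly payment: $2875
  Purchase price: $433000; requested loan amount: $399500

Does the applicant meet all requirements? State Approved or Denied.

Denied

Total monthly debts = (825 + 4,170 + 2,875) = 7,870. DTI = 7,870/15,150 = 51.9% > 50%
Employment 27 ≥ 18 months
Liquid reserves cover 48,590/2,875 = 16.9 months — ≥ 6 required
LTV: 399,500 ÷ 433,000 = 92.3%, within 97% cap
Fails on DTI.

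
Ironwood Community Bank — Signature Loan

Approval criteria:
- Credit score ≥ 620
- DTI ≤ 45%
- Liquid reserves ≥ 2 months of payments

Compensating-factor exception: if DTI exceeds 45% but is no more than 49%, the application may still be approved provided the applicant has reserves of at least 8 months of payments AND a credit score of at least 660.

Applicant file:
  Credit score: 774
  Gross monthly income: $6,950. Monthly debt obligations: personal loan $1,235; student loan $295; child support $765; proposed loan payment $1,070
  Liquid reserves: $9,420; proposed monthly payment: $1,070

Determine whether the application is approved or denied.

Credit score 774 ≥ 620 (meets base)
Total debts = (1,235 + 295 + 765 + 1,070) = 3,365. DTI: 3,365 ÷ 6,950 = 48.4%, over the 45% base limit.
Liquid reserves cover 9,420/1,070 = 8.8 months — ≥ 2 required
DTI 48.4% is within the 45%–49% exception band; checking compensating factors.
Override check — reserves: 8.8 mo (ok); score: 774 (ok).
Both override conditions satisfied; DTI exception granted.

Approved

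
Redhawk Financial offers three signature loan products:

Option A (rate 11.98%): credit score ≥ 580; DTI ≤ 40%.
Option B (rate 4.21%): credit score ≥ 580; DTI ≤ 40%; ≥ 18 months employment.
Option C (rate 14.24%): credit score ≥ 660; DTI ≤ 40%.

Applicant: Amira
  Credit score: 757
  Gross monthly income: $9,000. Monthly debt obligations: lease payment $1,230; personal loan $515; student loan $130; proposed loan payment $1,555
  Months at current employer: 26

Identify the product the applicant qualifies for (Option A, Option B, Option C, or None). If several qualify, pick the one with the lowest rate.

Total debts = (1,230 + 515 + 130 + 1,555) = 3,430; DTI = 3,430/9,000 = 38.1%.
Option A: score 757 ≥ 580; DTI 38.1% ≤ 40% → qualifies.
Option B: score 757 ≥ 580; DTI 38.1% ≤ 40%; employment 26 ≥ 18 mo → qualifies.
Option C: score 757 ≥ 660; DTI 38.1% ≤ 40% → qualifies.
Qualifying: Option A, Option B, Option C. Lowest rate is 4.21% → Option B.

Option B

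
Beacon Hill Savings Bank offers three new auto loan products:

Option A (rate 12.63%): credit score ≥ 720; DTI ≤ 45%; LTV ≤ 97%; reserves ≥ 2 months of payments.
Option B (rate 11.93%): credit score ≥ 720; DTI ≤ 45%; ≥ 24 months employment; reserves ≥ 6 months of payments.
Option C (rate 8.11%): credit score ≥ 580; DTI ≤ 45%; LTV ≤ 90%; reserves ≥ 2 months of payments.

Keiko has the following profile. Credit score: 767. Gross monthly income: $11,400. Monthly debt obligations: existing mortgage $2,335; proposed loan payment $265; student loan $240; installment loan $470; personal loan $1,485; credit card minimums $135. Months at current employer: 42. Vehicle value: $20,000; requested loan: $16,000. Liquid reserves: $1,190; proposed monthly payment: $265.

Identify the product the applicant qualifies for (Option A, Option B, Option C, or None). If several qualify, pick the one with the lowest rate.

Option C

Total debts = (2,335 + 265 + 240 + 470 + 1,485 + 135) = 4,930; DTI = 4,930/11,400 = 43.2%.
LTV = 16,000/20,000 = 80%.
Reserves = 1,190/265 = 4.5 months.
Option A: score 767 ≥ 720; DTI 43.2% ≤ 45%; LTV 80% ≤ 97%; reserves 4.5 ≥ 2 mo → qualifies.
Option B: score 767 ≥ 720; DTI 43.2% ≤ 45%; employment 42 ≥ 24 mo; reserves 4.5 < 6 mo → does not qualify.
Option C: score 767 ≥ 580; DTI 43.2% ≤ 45%; LTV 80% ≤ 90%; reserves 4.5 ≥ 2 mo → qualifies.
Qualifying: Option A, Option C. Lowest rate is 8.11% → Option C.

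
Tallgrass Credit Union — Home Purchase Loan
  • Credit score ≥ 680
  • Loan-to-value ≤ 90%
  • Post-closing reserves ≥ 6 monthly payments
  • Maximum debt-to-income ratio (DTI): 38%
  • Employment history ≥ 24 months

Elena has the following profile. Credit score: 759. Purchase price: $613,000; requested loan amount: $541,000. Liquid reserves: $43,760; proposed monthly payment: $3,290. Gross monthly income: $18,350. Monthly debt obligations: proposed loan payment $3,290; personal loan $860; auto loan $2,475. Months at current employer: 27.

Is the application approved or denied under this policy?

Approved

Credit score 759 ≥ 680 (meets)
Loan-to-value = 541,000/613,000 = 88.3% — pass (90% max)
Reserves: 43,760 ÷ 3,290 = 13.3 months (meets 6-month minimum)
Total monthly debts = (3,290 + 860 + 2,475) = 6,625. Debt-to-income = 6,625/18,350 = 36.1% — meets 38% limit
Employment 27 ≥ 24 months
All criteria satisfied.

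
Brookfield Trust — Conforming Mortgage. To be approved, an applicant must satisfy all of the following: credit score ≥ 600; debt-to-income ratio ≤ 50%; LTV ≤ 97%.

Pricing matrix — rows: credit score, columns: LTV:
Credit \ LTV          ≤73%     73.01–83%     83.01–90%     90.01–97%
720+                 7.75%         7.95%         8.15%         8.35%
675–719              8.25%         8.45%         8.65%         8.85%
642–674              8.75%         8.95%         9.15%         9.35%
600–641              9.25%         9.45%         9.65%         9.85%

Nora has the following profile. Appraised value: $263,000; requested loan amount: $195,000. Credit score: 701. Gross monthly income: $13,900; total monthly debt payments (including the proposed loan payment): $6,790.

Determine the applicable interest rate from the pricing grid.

Credit score 701 ≥ 600; DTI = 6,790/13,900 = 48.8% ≤ 50%
LTV: 195,000 ÷ 263,000 = 74.1%, within 97% cap
Credit 701 → row 675–719; LTV 74.1% → column 73.01–83%. Grid cell → 8.45%.

8.45%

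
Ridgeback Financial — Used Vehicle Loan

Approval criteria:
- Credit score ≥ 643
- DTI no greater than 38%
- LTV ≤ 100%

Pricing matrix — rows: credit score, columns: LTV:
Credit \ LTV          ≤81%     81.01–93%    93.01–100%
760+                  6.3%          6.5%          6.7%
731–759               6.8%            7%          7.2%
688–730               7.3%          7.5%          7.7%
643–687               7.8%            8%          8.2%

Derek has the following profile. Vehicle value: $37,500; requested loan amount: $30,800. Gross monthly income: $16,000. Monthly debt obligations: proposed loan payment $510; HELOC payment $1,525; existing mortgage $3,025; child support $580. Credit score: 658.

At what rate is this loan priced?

Credit score 658 ≥ 643; Total monthly debts = (510 + 1,525 + 3,025 + 580) = 5,640. DTI: 5,640 ÷ 16,000 = 35.2%, within the 38% cap
Loan-to-value = 30,800/37,500 = 82.1% — pass (100% max)
Row: 658 falls in 643–687. Column: 82.1% falls in 81.01–93%. Rate = 8%.

8%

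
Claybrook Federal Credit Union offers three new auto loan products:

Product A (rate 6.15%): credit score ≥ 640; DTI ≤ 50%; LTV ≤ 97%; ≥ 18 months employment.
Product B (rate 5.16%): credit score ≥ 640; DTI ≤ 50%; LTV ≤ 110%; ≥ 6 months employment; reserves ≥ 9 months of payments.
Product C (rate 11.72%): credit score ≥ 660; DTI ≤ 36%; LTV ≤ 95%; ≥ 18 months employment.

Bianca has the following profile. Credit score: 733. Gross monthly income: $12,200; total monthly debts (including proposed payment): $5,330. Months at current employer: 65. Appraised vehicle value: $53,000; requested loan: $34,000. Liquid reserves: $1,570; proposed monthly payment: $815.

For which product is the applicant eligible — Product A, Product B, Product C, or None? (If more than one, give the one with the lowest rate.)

DTI = 5,330/12,200 = 43.7%.
LTV = 34,000/53,000 = 64.2%.
Reserves = 1,570/815 = 1.9 months.
Product A: score 733 ≥ 640; DTI 43.7% ≤ 50%; LTV 64.2% ≤ 97%; employment 65 ≥ 18 mo → qualifies.
Product B: score 733 ≥ 640; DTI 43.7% ≤ 50%; LTV 64.2% ≤ 110%; employment 65 ≥ 6 mo; reserves 1.9 < 9 mo → does not qualify.
Product C: score 733 ≥ 660; DTI 43.7% > 36%; LTV 64.2% ≤ 95%; employment 65 ≥ 18 mo → does not qualify.

Product A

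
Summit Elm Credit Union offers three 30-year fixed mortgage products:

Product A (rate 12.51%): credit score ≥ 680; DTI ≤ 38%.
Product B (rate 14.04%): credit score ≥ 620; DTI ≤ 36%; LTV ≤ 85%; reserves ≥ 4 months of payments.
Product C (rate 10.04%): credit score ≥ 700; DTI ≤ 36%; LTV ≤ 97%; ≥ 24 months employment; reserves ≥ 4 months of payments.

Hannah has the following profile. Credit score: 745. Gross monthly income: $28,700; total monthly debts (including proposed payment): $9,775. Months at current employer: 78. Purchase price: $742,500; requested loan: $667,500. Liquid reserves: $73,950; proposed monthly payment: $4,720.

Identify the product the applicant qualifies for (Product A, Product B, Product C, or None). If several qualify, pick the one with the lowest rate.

Product C

DTI = 9,775/28,700 = 34.1%.
LTV = 667,500/742,500 = 89.9%.
Reserves = 73,950/4,720 = 15.7 months.
Product A: score 745 ≥ 680; DTI 34.1% ≤ 38% → qualifies.
Product B: score 745 ≥ 620; DTI 34.1% ≤ 36%; LTV 89.9% > 85%; reserves 15.7 ≥ 4 mo → does not qualify.
Product C: score 745 ≥ 700; DTI 34.1% ≤ 36%; LTV 89.9% ≤ 97%; employment 78 ≥ 24 mo; reserves 15.7 ≥ 4 mo → qualifies.
Qualifying: Product A, Product C. Lowest rate is 10.04% → Product C.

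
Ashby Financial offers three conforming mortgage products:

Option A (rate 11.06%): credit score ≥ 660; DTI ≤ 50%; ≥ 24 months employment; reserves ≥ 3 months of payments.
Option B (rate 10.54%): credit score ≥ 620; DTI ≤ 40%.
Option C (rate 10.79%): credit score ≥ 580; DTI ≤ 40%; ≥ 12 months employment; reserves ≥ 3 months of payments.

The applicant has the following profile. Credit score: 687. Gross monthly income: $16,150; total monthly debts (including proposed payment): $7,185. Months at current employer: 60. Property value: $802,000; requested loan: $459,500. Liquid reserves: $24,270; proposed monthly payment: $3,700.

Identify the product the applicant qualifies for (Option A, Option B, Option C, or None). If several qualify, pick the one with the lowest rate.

DTI = 7,185/16,150 = 44.5%.
LTV = 459,500/802,000 = 57.3%.
Reserves = 24,270/3,700 = 6.6 months.
Option A: score 687 ≥ 660; DTI 44.5% ≤ 50%; employment 60 ≥ 24 mo; reserves 6.6 ≥ 3 mo → qualifies.
Option B: score 687 ≥ 620; DTI 44.5% > 40% → does not qualify.
Option C: score 687 ≥ 580; DTI 44.5% > 40%; employment 60 ≥ 12 mo; reserves 6.6 ≥ 3 mo → does not qualify.

Option A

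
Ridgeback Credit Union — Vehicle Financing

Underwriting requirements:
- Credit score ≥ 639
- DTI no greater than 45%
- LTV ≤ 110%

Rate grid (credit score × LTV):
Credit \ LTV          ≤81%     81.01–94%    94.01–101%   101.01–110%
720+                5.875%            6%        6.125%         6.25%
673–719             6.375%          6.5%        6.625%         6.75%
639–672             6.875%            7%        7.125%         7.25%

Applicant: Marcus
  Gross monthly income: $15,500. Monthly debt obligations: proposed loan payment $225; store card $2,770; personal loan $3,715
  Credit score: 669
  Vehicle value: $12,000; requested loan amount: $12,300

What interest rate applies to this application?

7.25%

Credit score 669 ≥ 639; Total monthly debts = (225 + 2,770 + 3,715) = 6,710. Debt-to-income = 6,710/15,500 = 43.3% — meets 45% limit
LTV = 12,300/12,000 = 102.5% ≤ 110%
Score 669 is in the 639–672 band; LTV 102.5% is in the 101.01–110% band → 7.25%.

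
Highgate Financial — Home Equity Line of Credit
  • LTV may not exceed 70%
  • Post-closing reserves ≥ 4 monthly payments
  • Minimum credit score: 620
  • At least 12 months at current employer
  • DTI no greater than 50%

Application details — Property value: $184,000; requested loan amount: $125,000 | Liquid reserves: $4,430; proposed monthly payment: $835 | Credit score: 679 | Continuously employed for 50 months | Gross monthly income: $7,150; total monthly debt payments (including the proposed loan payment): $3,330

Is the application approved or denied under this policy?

Approved

LTV: 125,000 ÷ 184,000 = 67.9%, within 70% cap
Reserves: 4,430 ÷ 835 = 5.3 months (meets 4-month minimum)
Credit score 679 ≥ 620 (meets)
Employment 50 ≥ 12 months
DTI: 3,330 ÷ 7,150 = 46.6%, within the 50% cap
All criteria satisfied.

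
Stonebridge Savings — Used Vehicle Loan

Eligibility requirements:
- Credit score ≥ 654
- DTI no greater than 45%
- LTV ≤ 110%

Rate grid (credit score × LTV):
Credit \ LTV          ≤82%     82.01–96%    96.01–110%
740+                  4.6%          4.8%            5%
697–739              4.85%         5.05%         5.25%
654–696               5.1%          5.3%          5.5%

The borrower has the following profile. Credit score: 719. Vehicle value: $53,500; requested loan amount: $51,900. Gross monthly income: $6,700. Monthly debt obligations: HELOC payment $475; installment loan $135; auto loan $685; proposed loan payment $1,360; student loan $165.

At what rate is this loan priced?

5.25%

Credit score 719 ≥ 654; Total monthly debts = (475 + 135 + 685 + 1,360 + 165) = 2,820. DTI: 2,820 ÷ 6,700 = 42.1%, within the 45% cap
LTV = 51,900/53,500 = 97% ≤ 110%
Row: 719 falls in 697–739. Column: 97% falls in 96.01–110%. Rate = 5.25%.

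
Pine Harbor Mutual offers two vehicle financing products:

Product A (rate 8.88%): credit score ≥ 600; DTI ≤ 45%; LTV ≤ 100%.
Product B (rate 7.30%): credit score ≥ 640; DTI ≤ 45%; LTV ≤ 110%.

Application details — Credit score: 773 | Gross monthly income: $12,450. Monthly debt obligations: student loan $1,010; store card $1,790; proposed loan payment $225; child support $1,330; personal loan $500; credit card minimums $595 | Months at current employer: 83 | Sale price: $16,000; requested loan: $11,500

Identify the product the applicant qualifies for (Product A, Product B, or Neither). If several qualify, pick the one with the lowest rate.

Product B

Total debts = (1,010 + 1,790 + 225 + 1,330 + 500 + 595) = 5,450; DTI = 5,450/12,450 = 43.8%.
LTV = 11,500/16,000 = 71.9%.
Product A: score 773 ≥ 600; DTI 43.8% ≤ 45%; LTV 71.9% ≤ 100% → qualifies.
Product B: score 773 ≥ 640; DTI 43.8% ≤ 45%; LTV 71.9% ≤ 110% → qualifies.
Qualifying: Product A, Product B. Lowest rate is 7.30% → Product B.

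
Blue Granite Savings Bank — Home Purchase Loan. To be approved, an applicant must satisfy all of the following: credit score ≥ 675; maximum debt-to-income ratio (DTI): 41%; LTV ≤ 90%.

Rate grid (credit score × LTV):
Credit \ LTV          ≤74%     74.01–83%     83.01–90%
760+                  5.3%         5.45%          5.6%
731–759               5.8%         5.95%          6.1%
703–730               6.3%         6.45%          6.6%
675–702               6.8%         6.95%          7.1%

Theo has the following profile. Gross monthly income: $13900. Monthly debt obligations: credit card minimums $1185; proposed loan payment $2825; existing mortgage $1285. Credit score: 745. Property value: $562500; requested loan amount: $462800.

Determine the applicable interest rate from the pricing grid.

5.95%

Credit score 745 ≥ 675; Total monthly debts = (1,185 + 2,825 + 1,285) = 5,295. DTI: 5,295 ÷ 13,900 = 38.1%, within the 41% cap
LTV: 462,800 ÷ 562,500 = 82.3%, within 90% cap
Row: 745 falls in 731–759. Column: 82.3% falls in 74.01–83%. Rate = 5.95%.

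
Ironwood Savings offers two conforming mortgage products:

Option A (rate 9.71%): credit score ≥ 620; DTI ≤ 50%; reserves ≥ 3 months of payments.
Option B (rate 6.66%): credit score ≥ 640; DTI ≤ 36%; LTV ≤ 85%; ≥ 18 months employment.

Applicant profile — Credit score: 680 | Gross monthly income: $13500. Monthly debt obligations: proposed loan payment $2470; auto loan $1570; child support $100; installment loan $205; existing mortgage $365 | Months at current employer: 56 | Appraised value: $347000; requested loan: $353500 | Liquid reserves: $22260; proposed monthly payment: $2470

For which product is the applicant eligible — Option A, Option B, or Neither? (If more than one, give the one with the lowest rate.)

Option A

Total debts = (2,470 + 1,570 + 100 + 205 + 365) = 4,710; DTI = 4,710/13,500 = 34.9%.
LTV = 353,500/347,000 = 101.9%.
Reserves = 22,260/2,470 = 9.0 months.
Option A: score 680 ≥ 620; DTI 34.9% ≤ 50%; reserves 9.0 ≥ 3 mo → qualifies.
Option B: score 680 ≥ 640; DTI 34.9% ≤ 36%; LTV 101.9% > 85%; employment 56 ≥ 18 mo → does not qualify.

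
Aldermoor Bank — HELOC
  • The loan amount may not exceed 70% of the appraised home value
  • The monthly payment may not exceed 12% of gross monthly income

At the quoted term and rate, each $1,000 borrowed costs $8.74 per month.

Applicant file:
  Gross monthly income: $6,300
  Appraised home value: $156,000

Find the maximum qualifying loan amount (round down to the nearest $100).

$86,400

Payment cap: 12% × $6,300 = $756/month.
At $8.74 per $1,000, that supports 756/8.74 × 1,000 ≈ $86,498 → $86,400.
LTV cap: 70% × $156,000 = $109,200 → $109,200.
Binding constraint: payment-to-income.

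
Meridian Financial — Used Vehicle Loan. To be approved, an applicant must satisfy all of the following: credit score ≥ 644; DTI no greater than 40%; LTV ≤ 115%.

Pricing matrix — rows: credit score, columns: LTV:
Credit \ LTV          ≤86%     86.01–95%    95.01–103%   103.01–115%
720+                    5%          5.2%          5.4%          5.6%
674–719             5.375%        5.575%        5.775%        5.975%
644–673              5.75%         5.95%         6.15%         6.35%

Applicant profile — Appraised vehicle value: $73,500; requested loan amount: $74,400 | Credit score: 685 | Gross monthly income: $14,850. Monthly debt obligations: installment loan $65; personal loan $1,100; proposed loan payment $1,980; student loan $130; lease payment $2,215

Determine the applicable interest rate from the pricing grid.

5.775%

Credit score 685 ≥ 644; Total monthly debts = (65 + 1,100 + 1,980 + 130 + 2,215) = 5,490. Debt-to-income = 5,490/14,850 = 37% — meets 40% limit
LTV = 74,400/73,500 = 101.2% ≤ 115%
Credit 685 → row 674–719; LTV 101.2% → column 95.01–103%. Grid cell → 5.775%.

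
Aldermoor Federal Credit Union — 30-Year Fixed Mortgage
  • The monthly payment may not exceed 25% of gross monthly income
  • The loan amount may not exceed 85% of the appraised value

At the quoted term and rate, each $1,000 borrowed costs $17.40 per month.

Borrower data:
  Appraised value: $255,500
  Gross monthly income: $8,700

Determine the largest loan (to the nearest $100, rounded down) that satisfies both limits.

Payment cap: 25% × $8,700 = $2,175/month.
At $17.40 per $1,000, that supports 2,175/17.40 × 1,000 ≈ $125,000 → $125,000.
LTV cap: 85% × $255,500 = $217,175 → $217,100.
Binding constraint: payment-to-income.

$125,000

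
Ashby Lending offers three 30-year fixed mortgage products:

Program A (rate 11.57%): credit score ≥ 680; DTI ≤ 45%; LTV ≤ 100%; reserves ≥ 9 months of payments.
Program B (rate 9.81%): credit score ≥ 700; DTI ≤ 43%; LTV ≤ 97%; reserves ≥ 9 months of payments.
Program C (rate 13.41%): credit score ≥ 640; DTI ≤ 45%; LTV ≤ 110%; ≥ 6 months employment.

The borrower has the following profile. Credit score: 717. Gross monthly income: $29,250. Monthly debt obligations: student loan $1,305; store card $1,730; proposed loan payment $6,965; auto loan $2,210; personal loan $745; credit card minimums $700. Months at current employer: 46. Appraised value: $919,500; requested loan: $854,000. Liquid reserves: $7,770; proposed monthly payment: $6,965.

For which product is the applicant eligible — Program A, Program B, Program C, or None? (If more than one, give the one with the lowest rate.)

None

Total debts = (1,305 + 1,730 + 6,965 + 2,210 + 745 + 700) = 13,655; DTI = 13,655/29,250 = 46.7%.
LTV = 854,000/919,500 = 92.9%.
Reserves = 7,770/6,965 = 1.1 months.
Program A: score 717 ≥ 680; DTI 46.7% > 45%; LTV 92.9% ≤ 100%; reserves 1.1 < 9 mo → does not qualify.
Program B: score 717 ≥ 700; DTI 46.7% > 43%; LTV 92.9% ≤ 97%; reserves 1.1 < 9 mo → does not qualify.
Program C: score 717 ≥ 640; DTI 46.7% > 45%; LTV 92.9% ≤ 110%; employment 46 ≥ 6 mo → does not qualify.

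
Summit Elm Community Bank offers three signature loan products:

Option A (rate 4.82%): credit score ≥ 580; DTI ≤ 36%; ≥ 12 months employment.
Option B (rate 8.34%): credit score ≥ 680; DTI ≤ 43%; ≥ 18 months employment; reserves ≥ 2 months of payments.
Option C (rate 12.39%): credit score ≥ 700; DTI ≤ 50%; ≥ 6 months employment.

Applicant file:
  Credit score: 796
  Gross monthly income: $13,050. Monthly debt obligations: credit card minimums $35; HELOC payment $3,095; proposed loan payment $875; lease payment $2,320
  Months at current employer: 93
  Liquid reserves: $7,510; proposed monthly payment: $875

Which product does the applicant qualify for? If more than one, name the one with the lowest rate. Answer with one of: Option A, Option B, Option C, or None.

Total debts = (35 + 3,095 + 875 + 2,320) = 6,325; DTI = 6,325/13,050 = 48.5%.
Reserves = 7,510/875 = 8.6 months.
Option A: score 796 ≥ 580; DTI 48.5% > 36%; employment 93 ≥ 12 mo → does not qualify.
Option B: score 796 ≥ 680; DTI 48.5% > 43%; employment 93 ≥ 18 mo; reserves 8.6 ≥ 2 mo → does not qualify.
Option C: score 796 ≥ 700; DTI 48.5% ≤ 50%; employment 93 ≥ 6 mo → qualifies.

Option C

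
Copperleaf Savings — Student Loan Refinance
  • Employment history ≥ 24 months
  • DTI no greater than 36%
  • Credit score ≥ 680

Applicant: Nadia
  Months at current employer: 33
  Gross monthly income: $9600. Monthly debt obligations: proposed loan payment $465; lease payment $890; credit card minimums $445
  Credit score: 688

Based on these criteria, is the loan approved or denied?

Approved

Employment 33 ≥ 24 months
Total monthly debts = (465 + 890 + 445) = 1,800. Debt-to-income = 1,800/9,600 = 18.8% — meets 36% limit
Credit score 688 ≥ 680 (meets)
All criteria satisfied.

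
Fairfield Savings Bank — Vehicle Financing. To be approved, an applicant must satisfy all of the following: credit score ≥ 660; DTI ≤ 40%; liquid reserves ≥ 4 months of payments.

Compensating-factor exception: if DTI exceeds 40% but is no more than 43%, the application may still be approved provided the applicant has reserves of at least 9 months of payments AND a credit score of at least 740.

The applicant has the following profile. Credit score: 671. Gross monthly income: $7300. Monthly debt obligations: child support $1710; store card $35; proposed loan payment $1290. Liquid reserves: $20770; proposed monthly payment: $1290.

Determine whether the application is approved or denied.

Credit score 671 ≥ 660 (meets base)
Total debts = (1,710 + 35 + 1,290) = 3,035. DTI = 3,035/7,300 = 41.6% > 40% — standard DTI limit exceeded.
Reserves: 20,770 ÷ 1,290 = 16.1 months (meets 4-month minimum)
41.6% falls in the override range (40%–43%), so the compensating-factor test applies.
Reserves 16.1 ≥ 9 months; credit score 671 < 740.
Compensating-factor requirement not fully met.

Denied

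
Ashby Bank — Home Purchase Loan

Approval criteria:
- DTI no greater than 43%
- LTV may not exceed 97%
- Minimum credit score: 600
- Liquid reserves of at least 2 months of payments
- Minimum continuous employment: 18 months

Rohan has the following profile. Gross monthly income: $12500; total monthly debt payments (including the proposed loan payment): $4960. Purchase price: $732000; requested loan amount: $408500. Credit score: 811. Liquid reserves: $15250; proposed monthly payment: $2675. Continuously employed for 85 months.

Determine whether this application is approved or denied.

DTI: 4,960 ÷ 12,500 = 39.7%, within the 43% cap
LTV = 408,500/732,000 = 55.8% ≤ 97%
Credit score 811 ≥ 600 (meets)
Liquid reserves cover 15,250/2,675 = 5.7 months — ≥ 2 required
Employment 85 ≥ 18 months
All criteria satisfied.

Approved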